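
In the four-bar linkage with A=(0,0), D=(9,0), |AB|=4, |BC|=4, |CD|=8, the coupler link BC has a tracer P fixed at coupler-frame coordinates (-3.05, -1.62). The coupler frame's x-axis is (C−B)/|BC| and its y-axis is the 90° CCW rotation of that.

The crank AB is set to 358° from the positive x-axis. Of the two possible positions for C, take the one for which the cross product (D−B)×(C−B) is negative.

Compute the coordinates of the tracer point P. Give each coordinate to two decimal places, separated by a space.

4.32 3.30

A=(0,0), D=(9.00,0)
B = A + 4.00·(cos358°, sin358°) = (3.9976, -0.1396)
|BD| = 5.0044
circle(B,4.00) ∩ circle(D,8.00): a=-2.2936, h=3.2771
  candidates: C₊=(1.6134,3.0722) cross=16.400; C₋=(1.7963,-3.4794) cross=-16.400
  mode - wants cross < 0 → take C=(1.7963,-3.4794) (cross=-16.400)
ex = (C−B)/|BC| = (-0.5503,-0.8350); ey = (0.8350,-0.5503)
P = B + -3.05·ex + -1.62·ey = (4.3234,3.2985)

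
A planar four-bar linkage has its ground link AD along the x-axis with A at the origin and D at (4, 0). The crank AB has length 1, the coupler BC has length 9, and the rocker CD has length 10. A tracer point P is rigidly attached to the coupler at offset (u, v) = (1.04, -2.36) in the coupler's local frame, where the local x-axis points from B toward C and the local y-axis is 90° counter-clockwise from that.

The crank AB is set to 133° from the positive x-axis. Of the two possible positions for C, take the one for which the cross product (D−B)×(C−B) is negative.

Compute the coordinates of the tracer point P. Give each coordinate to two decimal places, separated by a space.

A=(0,0), D=(4.00,0)
B = A + 1.00·(cos133°, sin133°) = (-0.6820, 0.7314)
|BD| = 4.7388
circle(B,9.00) ∩ circle(D,10.00): a=0.3646, h=8.9926
  candidates: C₊=(1.0661,9.5599) cross=42.614; C₋=(-1.7096,-8.2098) cross=-42.614
  mode - wants cross < 0 → take C=(-1.7096,-8.2098) (cross=-42.614)
ex = (C−B)/|BC| = (-0.1142,-0.9935); ey = (0.9935,-0.1142)
P = B + 1.04·ex + -2.36·ey = (-3.1453,-0.0324)

-3.15 -0.03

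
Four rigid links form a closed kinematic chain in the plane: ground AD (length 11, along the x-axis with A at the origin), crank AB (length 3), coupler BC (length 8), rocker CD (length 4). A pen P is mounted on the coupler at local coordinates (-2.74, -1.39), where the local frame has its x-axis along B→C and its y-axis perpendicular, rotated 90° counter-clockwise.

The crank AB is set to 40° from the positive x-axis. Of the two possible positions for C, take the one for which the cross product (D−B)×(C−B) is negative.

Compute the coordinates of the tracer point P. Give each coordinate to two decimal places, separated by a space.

A=(0,0), D=(11.00,0)
B = A + 3.00·(cos40°, sin40°) = (2.2981, 1.9284)
|BD| = 8.9130
circle(B,8.00) ∩ circle(D,4.00): a=7.1492, h=3.5901
  candidates: C₊=(10.0547,3.8867) cross=31.999; C₋=(8.5013,-3.1235) cross=-31.999
  mode - wants cross < 0 → take C=(8.5013,-3.1235) (cross=-31.999)
ex = (C−B)/|BC| = (0.7754,-0.6315); ey = (0.6315,0.7754)
P = B + -2.74·ex + -1.39·ey = (-0.7042,2.5808)

-0.70 2.58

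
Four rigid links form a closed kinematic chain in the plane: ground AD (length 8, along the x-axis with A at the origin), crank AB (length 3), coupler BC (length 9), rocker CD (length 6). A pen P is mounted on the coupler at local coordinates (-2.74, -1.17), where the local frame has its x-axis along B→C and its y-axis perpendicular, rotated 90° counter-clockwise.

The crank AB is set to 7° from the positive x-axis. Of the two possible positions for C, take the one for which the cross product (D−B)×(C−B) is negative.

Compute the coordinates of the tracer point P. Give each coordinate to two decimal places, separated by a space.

A=(0,0), D=(8.00,0)
B = A + 3.00·(cos7°, sin7°) = (2.9776, 0.3656)
|BD| = 5.0357
circle(B,9.00) ∩ circle(D,6.00): a=6.9860, h=5.6742
  candidates: C₊=(10.3571,5.5176) cross=28.573; C₋=(9.5332,-5.8008) cross=-28.573
  mode - wants cross < 0 → take C=(9.5332,-5.8008) (cross=-28.573)
ex = (C−B)/|BC| = (0.7284,-0.6852); ey = (0.6852,0.7284)
P = B + -2.74·ex + -1.17·ey = (0.1802,1.3907)

0.18 1.39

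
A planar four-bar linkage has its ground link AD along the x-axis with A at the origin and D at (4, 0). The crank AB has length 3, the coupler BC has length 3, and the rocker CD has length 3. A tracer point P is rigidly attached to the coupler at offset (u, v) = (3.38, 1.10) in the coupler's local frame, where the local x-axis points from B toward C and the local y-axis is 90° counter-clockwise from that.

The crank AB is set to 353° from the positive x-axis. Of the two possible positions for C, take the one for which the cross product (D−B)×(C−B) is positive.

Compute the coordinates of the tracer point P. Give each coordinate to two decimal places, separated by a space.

1.35 2.79

A=(0,0), D=(4.00,0)
B = A + 3.00·(cos353°, sin353°) = (2.9776, -0.3656)
|BD| = 1.0858
circle(B,3.00) ∩ circle(D,3.00): a=0.5429, h=2.9505
  candidates: C₊=(2.4953,2.5954) cross=3.204; C₋=(4.4823,-2.9610) cross=-3.204
  mode + wants cross > 0 → take C=(2.4953,2.5954) (cross=3.204)
ex = (C−B)/|BC| = (-0.1608,0.9870); ey = (-0.9870,-0.1608)
P = B + 3.38·ex + 1.10·ey = (1.3485,2.7936)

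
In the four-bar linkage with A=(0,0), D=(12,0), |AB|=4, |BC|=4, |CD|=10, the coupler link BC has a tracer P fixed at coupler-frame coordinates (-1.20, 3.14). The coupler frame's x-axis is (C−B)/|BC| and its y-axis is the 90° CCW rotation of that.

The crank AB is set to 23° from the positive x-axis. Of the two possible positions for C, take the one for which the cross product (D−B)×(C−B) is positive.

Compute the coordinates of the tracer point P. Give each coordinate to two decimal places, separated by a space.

0.54 0.37

A=(0,0), D=(12.00,0)
B = A + 4.00·(cos23°, sin23°) = (3.6820, 1.5629)
|BD| = 8.4635
circle(B,4.00) ∩ circle(D,10.00): a=-0.7307, h=3.9327
  candidates: C₊=(3.6901,5.5629) cross=33.285; C₋=(2.2377,-2.1672) cross=-33.285
  mode + wants cross > 0 → take C=(3.6901,5.5629) (cross=33.285)
ex = (C−B)/|BC| = (0.0020,1.0000); ey = (-1.0000,0.0020)
P = B + -1.20·ex + 3.14·ey = (0.5396,0.3693)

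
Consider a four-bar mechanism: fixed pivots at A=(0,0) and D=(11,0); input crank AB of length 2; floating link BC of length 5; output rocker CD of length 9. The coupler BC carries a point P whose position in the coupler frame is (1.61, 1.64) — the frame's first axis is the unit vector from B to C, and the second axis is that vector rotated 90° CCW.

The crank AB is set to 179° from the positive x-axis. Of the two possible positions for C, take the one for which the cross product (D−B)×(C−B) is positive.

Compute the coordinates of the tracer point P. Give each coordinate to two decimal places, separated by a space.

A=(0,0), D=(11.00,0)
B = A + 2.00·(cos179°, sin179°) = (-1.9997, 0.0349)
|BD| = 12.9997
circle(B,5.00) ∩ circle(D,9.00): a=4.3460, h=2.4723
  candidates: C₊=(2.3529,2.4956) cross=32.140; C₋=(2.3396,-2.4491) cross=-32.140
  mode + wants cross > 0 → take C=(2.3529,2.4956) (cross=32.140)
ex = (C−B)/|BC| = (0.8705,0.4921); ey = (-0.4921,0.8705)
P = B + 1.61·ex + 1.64·ey = (-1.4053,2.2549)

-1.41 2.25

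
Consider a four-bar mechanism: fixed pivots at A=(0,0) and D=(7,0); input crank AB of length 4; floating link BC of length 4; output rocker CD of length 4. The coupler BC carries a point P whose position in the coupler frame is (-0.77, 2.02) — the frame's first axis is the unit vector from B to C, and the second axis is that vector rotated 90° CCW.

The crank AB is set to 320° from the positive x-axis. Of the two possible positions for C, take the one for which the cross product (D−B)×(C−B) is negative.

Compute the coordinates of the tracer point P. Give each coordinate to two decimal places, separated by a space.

A=(0,0), D=(7.00,0)
B = A + 4.00·(cos320°, sin320°) = (3.0642, -2.5712)
|BD| = 4.7012
circle(B,4.00) ∩ circle(D,4.00): a=2.3506, h=3.2365
  candidates: C₊=(3.2620,1.4240) cross=15.215; C₋=(6.8021,-3.9951) cross=-15.215
  mode - wants cross < 0 → take C=(6.8021,-3.9951) (cross=-15.215)
ex = (C−B)/|BC| = (0.9345,-0.3560); ey = (0.3560,0.9345)
P = B + -0.77·ex + 2.02·ey = (3.0637,-0.4094)

3.06 -0.41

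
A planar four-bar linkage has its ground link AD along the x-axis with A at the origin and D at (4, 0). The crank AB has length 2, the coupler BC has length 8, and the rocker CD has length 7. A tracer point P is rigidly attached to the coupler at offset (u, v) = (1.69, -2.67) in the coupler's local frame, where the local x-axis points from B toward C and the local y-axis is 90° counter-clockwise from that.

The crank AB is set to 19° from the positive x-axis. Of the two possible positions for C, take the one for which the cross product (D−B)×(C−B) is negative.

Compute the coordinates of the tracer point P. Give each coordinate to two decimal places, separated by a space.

-0.16 -1.75

A=(0,0), D=(4.00,0)
B = A + 2.00·(cos19°, sin19°) = (1.8910, 0.6511)
|BD| = 2.2072
circle(B,8.00) ∩ circle(D,7.00): a=4.5016, h=6.6133
  candidates: C₊=(8.1432,5.6421) cross=14.597; C₋=(4.2413,-6.9958) cross=-14.597
  mode - wants cross < 0 → take C=(4.2413,-6.9958) (cross=-14.597)
ex = (C−B)/|BC| = (0.2938,-0.9559); ey = (0.9559,0.2938)
P = B + 1.69·ex + -2.67·ey = (-0.1646,-1.7487)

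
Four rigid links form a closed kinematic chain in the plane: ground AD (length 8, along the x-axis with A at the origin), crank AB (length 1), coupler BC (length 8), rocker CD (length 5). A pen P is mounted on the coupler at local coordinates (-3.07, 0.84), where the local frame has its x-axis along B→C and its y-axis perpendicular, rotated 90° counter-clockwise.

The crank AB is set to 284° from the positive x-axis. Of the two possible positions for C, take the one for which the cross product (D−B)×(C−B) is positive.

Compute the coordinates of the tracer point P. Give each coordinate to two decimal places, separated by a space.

A=(0,0), D=(8.00,0)
B = A + 1.00·(cos284°, sin284°) = (0.2419, -0.9703)
|BD| = 7.8185
circle(B,8.00) ∩ circle(D,5.00): a=6.4033, h=4.7955
  candidates: C₊=(6.0006,4.5828) cross=37.494; C₋=(7.1909,-4.9341) cross=-37.494
  mode + wants cross > 0 → take C=(6.0006,4.5828) (cross=37.494)
ex = (C−B)/|BC| = (0.7198,0.6941); ey = (-0.6941,0.7198)
P = B + -3.07·ex + 0.84·ey = (-2.5511,-2.4967)

-2.55 -2.50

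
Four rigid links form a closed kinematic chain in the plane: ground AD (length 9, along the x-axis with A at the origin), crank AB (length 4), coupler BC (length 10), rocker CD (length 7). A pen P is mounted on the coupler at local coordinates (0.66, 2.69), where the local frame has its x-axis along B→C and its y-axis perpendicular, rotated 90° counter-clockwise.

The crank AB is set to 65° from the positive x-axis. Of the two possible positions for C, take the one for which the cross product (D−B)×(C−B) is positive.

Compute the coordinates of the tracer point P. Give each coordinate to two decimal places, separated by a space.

A=(0,0), D=(9.00,0)
B = A + 4.00·(cos65°, sin65°) = (1.6905, 3.6252)
|BD| = 8.1591
circle(B,10.00) ∩ circle(D,7.00): a=7.2049, h=6.9347
  candidates: C₊=(11.2263,6.6365) cross=56.581; C₋=(5.0640,-5.7886) cross=-56.581
  mode + wants cross > 0 → take C=(11.2263,6.6365) (cross=56.581)
ex = (C−B)/|BC| = (0.9536,0.3011); ey = (-0.3011,0.9536)
P = B + 0.66·ex + 2.69·ey = (1.5098,6.3891)

1.51 6.39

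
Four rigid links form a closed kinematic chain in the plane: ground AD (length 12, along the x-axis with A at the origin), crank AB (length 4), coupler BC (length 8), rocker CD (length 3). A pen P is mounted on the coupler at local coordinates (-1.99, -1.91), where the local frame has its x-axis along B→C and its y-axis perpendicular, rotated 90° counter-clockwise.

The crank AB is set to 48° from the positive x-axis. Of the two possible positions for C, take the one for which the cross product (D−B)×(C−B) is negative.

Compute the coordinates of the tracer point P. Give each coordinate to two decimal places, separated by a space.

-0.04 2.47

A=(0,0), D=(12.00,0)
B = A + 4.00·(cos48°, sin48°) = (2.6765, 2.9726)
|BD| = 9.7859
circle(B,8.00) ∩ circle(D,3.00): a=7.7031, h=2.1592
  candidates: C₊=(10.6715,2.6898) cross=21.130; C₋=(9.3598,-1.4245) cross=-21.130
  mode - wants cross < 0 → take C=(9.3598,-1.4245) (cross=-21.130)
ex = (C−B)/|BC| = (0.8354,-0.5496); ey = (0.5496,0.8354)
P = B + -1.99·ex + -1.91·ey = (-0.0357,2.4707)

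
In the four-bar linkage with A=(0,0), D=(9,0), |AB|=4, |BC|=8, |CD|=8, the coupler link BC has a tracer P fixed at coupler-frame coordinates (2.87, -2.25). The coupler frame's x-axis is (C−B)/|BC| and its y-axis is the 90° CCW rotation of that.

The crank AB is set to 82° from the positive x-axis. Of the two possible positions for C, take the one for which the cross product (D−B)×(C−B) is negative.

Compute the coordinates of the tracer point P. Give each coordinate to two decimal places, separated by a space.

-1.13 0.73

A=(0,0), D=(9.00,0)
B = A + 4.00·(cos82°, sin82°) = (0.5567, 3.9611)
|BD| = 9.3263
circle(B,8.00) ∩ circle(D,8.00): a=4.6631, h=6.5004
  candidates: C₊=(7.5392,7.8655) cross=60.625; C₋=(2.0175,-3.9044) cross=-60.625
  mode - wants cross < 0 → take C=(2.0175,-3.9044) (cross=-60.625)
ex = (C−B)/|BC| = (0.1826,-0.9832); ey = (0.9832,0.1826)
P = B + 2.87·ex + -2.25·ey = (-1.1314,0.7285)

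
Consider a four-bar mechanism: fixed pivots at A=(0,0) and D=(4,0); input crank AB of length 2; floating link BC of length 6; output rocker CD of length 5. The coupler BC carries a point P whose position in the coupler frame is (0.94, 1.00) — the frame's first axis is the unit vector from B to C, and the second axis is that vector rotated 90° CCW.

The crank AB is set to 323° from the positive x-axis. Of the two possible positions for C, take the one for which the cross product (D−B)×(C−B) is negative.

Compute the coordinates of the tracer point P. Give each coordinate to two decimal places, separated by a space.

A=(0,0), D=(4.00,0)
B = A + 2.00·(cos323°, sin323°) = (1.5973, -1.2036)
|BD| = 2.6873
circle(B,6.00) ∩ circle(D,5.00): a=3.3903, h=4.9503
  candidates: C₊=(2.4113,4.7409) cross=13.303; C₋=(6.8457,-4.1112) cross=-13.303
  mode - wants cross < 0 → take C=(6.8457,-4.1112) (cross=-13.303)
ex = (C−B)/|BC| = (0.8747,-0.4846); ey = (0.4846,0.8747)
P = B + 0.94·ex + 1.00·ey = (2.9041,-0.7844)

2.90 -0.78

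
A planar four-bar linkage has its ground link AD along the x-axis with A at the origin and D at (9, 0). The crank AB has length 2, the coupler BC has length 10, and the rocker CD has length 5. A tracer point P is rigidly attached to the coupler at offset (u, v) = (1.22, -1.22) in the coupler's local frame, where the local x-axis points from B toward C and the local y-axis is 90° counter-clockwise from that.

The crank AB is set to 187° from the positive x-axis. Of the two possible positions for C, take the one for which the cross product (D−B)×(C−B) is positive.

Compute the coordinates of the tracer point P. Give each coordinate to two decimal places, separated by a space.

-0.33 -0.74

A=(0,0), D=(9.00,0)
B = A + 2.00·(cos187°, sin187°) = (-1.9851, -0.2437)
|BD| = 10.9878
circle(B,10.00) ∩ circle(D,5.00): a=8.9068, h=4.5464
  candidates: C₊=(6.8186,4.4991) cross=49.954; C₋=(7.0203,-4.5914) cross=-49.954
  mode + wants cross > 0 → take C=(6.8186,4.4991) (cross=49.954)
ex = (C−B)/|BC| = (0.8804,0.4743); ey = (-0.4743,0.8804)
P = B + 1.22·ex + -1.22·ey = (-0.3324,-0.7392)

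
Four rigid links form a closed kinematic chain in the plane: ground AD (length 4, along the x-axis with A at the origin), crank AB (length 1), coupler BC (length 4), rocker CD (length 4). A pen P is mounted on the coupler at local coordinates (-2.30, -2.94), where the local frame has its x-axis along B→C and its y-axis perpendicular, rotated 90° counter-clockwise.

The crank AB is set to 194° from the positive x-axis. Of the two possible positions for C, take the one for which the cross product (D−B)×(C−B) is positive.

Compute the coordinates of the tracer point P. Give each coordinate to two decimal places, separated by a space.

0.08 -3.82

A=(0,0), D=(4.00,0)
B = A + 1.00·(cos194°, sin194°) = (-0.9703, -0.2419)
|BD| = 4.9762
circle(B,4.00) ∩ circle(D,4.00): a=2.4881, h=3.1320
  candidates: C₊=(1.3626,3.0073) cross=15.585; C₋=(1.6671,-3.2493) cross=-15.585
  mode + wants cross > 0 → take C=(1.3626,3.0073) (cross=15.585)
ex = (C−B)/|BC| = (0.5832,0.8123); ey = (-0.8123,0.5832)
P = B + -2.30·ex + -2.94·ey = (0.0765,-3.8249)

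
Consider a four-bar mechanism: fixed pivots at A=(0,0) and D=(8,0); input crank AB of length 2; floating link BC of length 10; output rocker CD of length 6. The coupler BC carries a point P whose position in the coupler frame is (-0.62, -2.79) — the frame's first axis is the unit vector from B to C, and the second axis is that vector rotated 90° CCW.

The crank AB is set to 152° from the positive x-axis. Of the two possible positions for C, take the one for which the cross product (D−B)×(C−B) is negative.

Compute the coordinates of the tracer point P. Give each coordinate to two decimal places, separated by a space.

A=(0,0), D=(8.00,0)
B = A + 2.00·(cos152°, sin152°) = (-1.7659, 0.9389)
|BD| = 9.8109
circle(B,10.00) ∩ circle(D,6.00): a=8.1671, h=5.7704
  candidates: C₊=(6.9160,5.9013) cross=56.613; C₋=(5.8115,-5.5866) cross=-56.613
  mode - wants cross < 0 → take C=(5.8115,-5.5866) (cross=-56.613)
ex = (C−B)/|BC| = (0.7577,-0.6526); ey = (0.6526,0.7577)
P = B + -0.62·ex + -2.79·ey = (-4.0563,-0.7706)

-4.06 -0.77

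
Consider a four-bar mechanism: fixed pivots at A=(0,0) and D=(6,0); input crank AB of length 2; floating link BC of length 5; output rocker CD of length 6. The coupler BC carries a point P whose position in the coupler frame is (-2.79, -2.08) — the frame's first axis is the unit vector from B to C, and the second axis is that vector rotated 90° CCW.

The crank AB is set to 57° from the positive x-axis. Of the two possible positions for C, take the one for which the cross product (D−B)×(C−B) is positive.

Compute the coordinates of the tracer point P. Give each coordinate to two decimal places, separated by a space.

1.09 -1.80

A=(0,0), D=(6.00,0)
B = A + 2.00·(cos57°, sin57°) = (1.0893, 1.6773)
|BD| = 5.1893
circle(B,5.00) ∩ circle(D,6.00): a=1.5348, h=4.7586
  candidates: C₊=(4.0798,5.6844) cross=24.694; C₋=(1.0035,-3.3219) cross=-24.694
  mode + wants cross > 0 → take C=(4.0798,5.6844) (cross=24.694)
ex = (C−B)/|BC| = (0.5981,0.8014); ey = (-0.8014,0.5981)
P = B + -2.79·ex + -2.08·ey = (1.0875,-1.8027)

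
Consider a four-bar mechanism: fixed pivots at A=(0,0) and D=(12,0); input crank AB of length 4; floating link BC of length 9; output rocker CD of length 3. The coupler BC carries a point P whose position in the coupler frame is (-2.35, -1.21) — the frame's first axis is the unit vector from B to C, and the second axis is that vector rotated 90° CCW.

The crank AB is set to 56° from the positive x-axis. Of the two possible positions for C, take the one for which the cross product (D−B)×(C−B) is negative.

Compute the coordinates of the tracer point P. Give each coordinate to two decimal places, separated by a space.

-0.38 3.67

A=(0,0), D=(12.00,0)
B = A + 4.00·(cos56°, sin56°) = (2.2368, 3.3162)
|BD| = 10.3110
circle(B,9.00) ∩ circle(D,3.00): a=8.6469, h=2.4961
  candidates: C₊=(11.2271,2.8987) cross=25.738; C₋=(9.6215,-1.8283) cross=-25.738
  mode - wants cross < 0 → take C=(9.6215,-1.8283) (cross=-25.738)
ex = (C−B)/|BC| = (0.8205,-0.5716); ey = (0.5716,0.8205)
P = B + -2.35·ex + -1.21·ey = (-0.3831,3.6666)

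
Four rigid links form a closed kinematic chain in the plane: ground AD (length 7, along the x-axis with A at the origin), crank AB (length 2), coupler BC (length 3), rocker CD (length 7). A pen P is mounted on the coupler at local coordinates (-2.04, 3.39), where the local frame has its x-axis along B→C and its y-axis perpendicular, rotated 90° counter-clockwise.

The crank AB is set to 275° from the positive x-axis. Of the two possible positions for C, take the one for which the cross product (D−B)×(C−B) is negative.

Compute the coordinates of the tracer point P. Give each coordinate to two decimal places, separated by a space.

2.05 1.49

A=(0,0), D=(7.00,0)
B = A + 2.00·(cos275°, sin275°) = (0.1743, -1.9924)
|BD| = 7.1105
circle(B,3.00) ∩ circle(D,7.00): a=0.7425, h=2.9067
  candidates: C₊=(0.0726,1.0059) cross=20.668; C₋=(1.7016,-4.5745) cross=-20.668
  mode - wants cross < 0 → take C=(1.7016,-4.5745) (cross=-20.668)
ex = (C−B)/|BC| = (0.5091,-0.8607); ey = (0.8607,0.5091)
P = B + -2.04·ex + 3.39·ey = (2.0536,1.4893)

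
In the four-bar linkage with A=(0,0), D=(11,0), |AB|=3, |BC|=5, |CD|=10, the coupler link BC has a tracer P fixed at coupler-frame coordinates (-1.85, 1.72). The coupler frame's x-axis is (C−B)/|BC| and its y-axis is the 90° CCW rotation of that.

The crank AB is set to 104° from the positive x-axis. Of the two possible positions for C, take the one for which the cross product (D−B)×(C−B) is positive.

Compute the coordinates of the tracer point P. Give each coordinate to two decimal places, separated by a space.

-3.25 3.04

A=(0,0), D=(11.00,0)
B = A + 3.00·(cos104°, sin104°) = (-0.7258, 2.9109)
|BD| = 12.0817
circle(B,5.00) ∩ circle(D,10.00): a=2.9370, h=4.0465
  candidates: C₊=(3.0996,6.1306) cross=48.889; C₋=(1.1497,-1.7240) cross=-48.889
  mode + wants cross > 0 → take C=(3.0996,6.1306) (cross=48.889)
ex = (C−B)/|BC| = (0.7651,0.6439); ey = (-0.6439,0.7651)
P = B + -1.85·ex + 1.72·ey = (-3.2487,3.0355)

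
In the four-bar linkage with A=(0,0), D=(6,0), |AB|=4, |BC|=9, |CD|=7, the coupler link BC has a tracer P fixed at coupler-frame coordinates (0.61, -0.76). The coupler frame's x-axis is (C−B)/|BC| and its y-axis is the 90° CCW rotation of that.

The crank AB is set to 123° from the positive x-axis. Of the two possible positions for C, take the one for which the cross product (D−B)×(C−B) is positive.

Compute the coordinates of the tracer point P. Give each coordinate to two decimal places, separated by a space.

A=(0,0), D=(6.00,0)
B = A + 4.00·(cos123°, sin123°) = (-2.1786, 3.3547)
|BD| = 8.8398
circle(B,9.00) ∩ circle(D,7.00): a=6.2299, h=6.4953
  candidates: C₊=(6.0502,6.9998) cross=57.417; C₋=(1.1204,-5.0189) cross=-57.417
  mode + wants cross > 0 → take C=(6.0502,6.9998) (cross=57.417)
ex = (C−B)/|BC| = (0.9143,0.4050); ey = (-0.4050,0.9143)
P = B + 0.61·ex + -0.76·ey = (-1.3130,2.9069)

-1.31 2.91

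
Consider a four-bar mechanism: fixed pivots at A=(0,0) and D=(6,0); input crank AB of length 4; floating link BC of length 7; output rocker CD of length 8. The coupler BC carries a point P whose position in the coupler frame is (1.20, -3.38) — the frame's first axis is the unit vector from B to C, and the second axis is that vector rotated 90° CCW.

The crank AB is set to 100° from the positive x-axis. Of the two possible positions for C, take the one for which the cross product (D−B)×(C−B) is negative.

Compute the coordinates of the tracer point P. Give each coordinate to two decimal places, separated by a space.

-4.18 3.09

A=(0,0), D=(6.00,0)
B = A + 4.00·(cos100°, sin100°) = (-0.6946, 3.9392)
|BD| = 7.7676
circle(B,7.00) ∩ circle(D,8.00): a=2.9182, h=6.3627
  candidates: C₊=(5.0473,7.9431) cross=49.423; C₋=(-1.4062,-3.0245) cross=-49.423
  mode - wants cross < 0 → take C=(-1.4062,-3.0245) (cross=-49.423)
ex = (C−B)/|BC| = (-0.1017,-0.9948); ey = (0.9948,-0.1017)
P = B + 1.20·ex + -3.38·ey = (-4.1791,3.0891)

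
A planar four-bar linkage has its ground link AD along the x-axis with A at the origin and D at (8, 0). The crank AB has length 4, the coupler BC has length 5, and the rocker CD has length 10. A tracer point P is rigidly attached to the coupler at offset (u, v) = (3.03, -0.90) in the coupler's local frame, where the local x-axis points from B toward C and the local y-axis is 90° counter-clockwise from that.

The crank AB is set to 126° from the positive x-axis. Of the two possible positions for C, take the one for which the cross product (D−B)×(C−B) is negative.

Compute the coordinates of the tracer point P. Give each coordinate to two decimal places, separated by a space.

-2.94 0.13

A=(0,0), D=(8.00,0)
B = A + 4.00·(cos126°, sin126°) = (-2.3511, 3.2361)
|BD| = 10.8452
circle(B,5.00) ∩ circle(D,10.00): a=1.9648, h=4.5978
  candidates: C₊=(0.8961,7.0381) cross=49.864; C₋=(-1.8477,-1.7385) cross=-49.864
  mode - wants cross < 0 → take C=(-1.8477,-1.7385) (cross=-49.864)
ex = (C−B)/|BC| = (0.1007,-0.9949); ey = (0.9949,0.1007)
P = B + 3.03·ex + -0.90·ey = (-2.9415,0.1308)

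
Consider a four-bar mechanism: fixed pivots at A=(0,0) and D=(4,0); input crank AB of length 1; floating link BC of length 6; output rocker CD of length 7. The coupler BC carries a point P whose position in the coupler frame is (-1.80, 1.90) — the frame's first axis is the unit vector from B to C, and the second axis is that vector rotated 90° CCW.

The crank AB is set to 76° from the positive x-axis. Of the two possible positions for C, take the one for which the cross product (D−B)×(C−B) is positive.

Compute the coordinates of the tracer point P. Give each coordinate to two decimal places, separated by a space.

A=(0,0), D=(4.00,0)
B = A + 1.00·(cos76°, sin76°) = (0.2419, 0.9703)
|BD| = 3.8813
circle(B,6.00) ∩ circle(D,7.00): a=0.2660, h=5.9941
  candidates: C₊=(1.9979,6.7076) cross=23.265; C₋=(-0.9990,-4.9000) cross=-23.265
  mode + wants cross > 0 → take C=(1.9979,6.7076) (cross=23.265)
ex = (C−B)/|BC| = (0.2927,0.9562); ey = (-0.9562,0.2927)
P = B + -1.80·ex + 1.90·ey = (-2.1017,-0.1948)

-2.10 -0.19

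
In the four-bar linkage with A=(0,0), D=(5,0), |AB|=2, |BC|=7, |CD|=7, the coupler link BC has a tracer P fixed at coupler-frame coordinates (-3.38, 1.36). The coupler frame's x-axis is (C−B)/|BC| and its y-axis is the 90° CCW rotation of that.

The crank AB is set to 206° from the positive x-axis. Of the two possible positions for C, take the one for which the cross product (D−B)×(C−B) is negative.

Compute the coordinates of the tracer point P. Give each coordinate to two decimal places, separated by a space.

A=(0,0), D=(5.00,0)
B = A + 2.00·(cos206°, sin206°) = (-1.7976, -0.8767)
|BD| = 6.8539
circle(B,7.00) ∩ circle(D,7.00): a=3.4269, h=6.1038
  candidates: C₊=(0.8204,5.6153) cross=41.835; C₋=(2.3820,-6.4920) cross=-41.835
  mode - wants cross < 0 → take C=(2.3820,-6.4920) (cross=-41.835)
ex = (C−B)/|BC| = (0.5971,-0.8022); ey = (0.8022,0.5971)
P = B + -3.38·ex + 1.36·ey = (-2.7248,2.6467)

-2.72 2.65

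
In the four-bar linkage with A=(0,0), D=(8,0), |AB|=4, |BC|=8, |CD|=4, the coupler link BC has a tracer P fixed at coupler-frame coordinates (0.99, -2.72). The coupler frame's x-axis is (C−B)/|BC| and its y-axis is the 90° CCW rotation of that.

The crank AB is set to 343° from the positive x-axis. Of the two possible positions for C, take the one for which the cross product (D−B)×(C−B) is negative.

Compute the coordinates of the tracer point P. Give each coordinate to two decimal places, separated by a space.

4.82 -3.89

A=(0,0), D=(8.00,0)
B = A + 4.00·(cos343°, sin343°) = (3.8252, -1.1695)
|BD| = 4.3355
circle(B,8.00) ∩ circle(D,4.00): a=7.7034, h=2.1580
  candidates: C₊=(10.6610,2.9865) cross=9.356; C₋=(11.8252,-1.1695) cross=-9.356
  mode - wants cross < 0 → take C=(11.8252,-1.1695) (cross=-9.356)
ex = (C−B)/|BC| = (1.0000,-0.0000); ey = (0.0000,1.0000)
P = B + 0.99·ex + -2.72·ey = (4.8152,-3.8895)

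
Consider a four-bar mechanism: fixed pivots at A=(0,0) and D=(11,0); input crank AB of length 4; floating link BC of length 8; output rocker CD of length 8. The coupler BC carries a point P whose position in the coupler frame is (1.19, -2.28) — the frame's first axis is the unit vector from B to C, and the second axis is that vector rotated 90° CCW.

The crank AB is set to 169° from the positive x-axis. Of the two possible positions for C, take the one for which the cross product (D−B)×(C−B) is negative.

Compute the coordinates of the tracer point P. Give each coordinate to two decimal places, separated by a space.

A=(0,0), D=(11.00,0)
B = A + 4.00·(cos169°, sin169°) = (-3.9265, 0.7632)
|BD| = 14.9460
circle(B,8.00) ∩ circle(D,8.00): a=7.4730, h=2.8556
  candidates: C₊=(3.6826,3.2334) cross=42.679; C₋=(3.3909,-2.4702) cross=-42.679
  mode - wants cross < 0 → take C=(3.3909,-2.4702) (cross=-42.679)
ex = (C−B)/|BC| = (0.9147,-0.4042); ey = (0.4042,0.9147)
P = B + 1.19·ex + -2.28·ey = (-3.7596,-1.8032)

-3.76 -1.80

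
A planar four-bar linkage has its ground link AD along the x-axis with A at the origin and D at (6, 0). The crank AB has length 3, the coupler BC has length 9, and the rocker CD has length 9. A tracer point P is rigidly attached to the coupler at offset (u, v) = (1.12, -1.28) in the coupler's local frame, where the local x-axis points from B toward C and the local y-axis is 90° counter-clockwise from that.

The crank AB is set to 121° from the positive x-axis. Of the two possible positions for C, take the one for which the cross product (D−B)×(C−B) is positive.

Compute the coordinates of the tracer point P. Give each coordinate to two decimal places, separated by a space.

A=(0,0), D=(6.00,0)
B = A + 3.00·(cos121°, sin121°) = (-1.5451, 2.5715)
|BD| = 7.9713
circle(B,9.00) ∩ circle(D,9.00): a=3.9856, h=8.0694
  candidates: C₊=(4.8306,8.9237) cross=64.323; C₋=(-0.3757,-6.3522) cross=-64.323
  mode + wants cross > 0 → take C=(4.8306,8.9237) (cross=64.323)
ex = (C−B)/|BC| = (0.7084,0.7058); ey = (-0.7058,0.7084)
P = B + 1.12·ex + -1.28·ey = (0.1517,2.4552)

0.15 2.46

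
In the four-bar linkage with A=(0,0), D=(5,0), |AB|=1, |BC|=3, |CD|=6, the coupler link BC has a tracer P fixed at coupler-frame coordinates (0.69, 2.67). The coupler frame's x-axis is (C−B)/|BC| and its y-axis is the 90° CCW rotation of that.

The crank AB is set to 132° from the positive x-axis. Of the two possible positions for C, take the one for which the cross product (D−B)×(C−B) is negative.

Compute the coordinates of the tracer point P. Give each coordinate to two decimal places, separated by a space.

A=(0,0), D=(5.00,0)
B = A + 1.00·(cos132°, sin132°) = (-0.6691, 0.7431)
|BD| = 5.7176
circle(B,3.00) ∩ circle(D,6.00): a=0.4977, h=2.9584
  candidates: C₊=(0.2089,3.6118) cross=16.915; C₋=(-0.5602,-2.2549) cross=-16.915
  mode - wants cross < 0 → take C=(-0.5602,-2.2549) (cross=-16.915)
ex = (C−B)/|BC| = (0.0363,-0.9993); ey = (0.9993,0.0363)
P = B + 0.69·ex + 2.67·ey = (2.0242,0.1506)

2.02 0.15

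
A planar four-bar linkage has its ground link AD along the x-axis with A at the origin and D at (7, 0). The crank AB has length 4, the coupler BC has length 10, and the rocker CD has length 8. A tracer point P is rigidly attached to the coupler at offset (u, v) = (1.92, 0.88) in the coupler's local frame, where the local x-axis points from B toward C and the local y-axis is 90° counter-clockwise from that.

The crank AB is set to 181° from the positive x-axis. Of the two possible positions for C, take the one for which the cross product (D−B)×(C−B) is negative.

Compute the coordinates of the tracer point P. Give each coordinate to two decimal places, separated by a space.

-2.01 -0.77

A=(0,0), D=(7.00,0)
B = A + 4.00·(cos181°, sin181°) = (-3.9994, -0.0698)
|BD| = 10.9996
circle(B,10.00) ∩ circle(D,8.00): a=7.1362, h=7.0053
  candidates: C₊=(3.0922,6.9806) cross=77.056; C₋=(3.1812,-7.0297) cross=-77.056
  mode - wants cross < 0 → take C=(3.1812,-7.0297) (cross=-77.056)
ex = (C−B)/|BC| = (0.7181,-0.6960); ey = (0.6960,0.7181)
P = B + 1.92·ex + 0.88·ey = (-2.0083,-0.7742)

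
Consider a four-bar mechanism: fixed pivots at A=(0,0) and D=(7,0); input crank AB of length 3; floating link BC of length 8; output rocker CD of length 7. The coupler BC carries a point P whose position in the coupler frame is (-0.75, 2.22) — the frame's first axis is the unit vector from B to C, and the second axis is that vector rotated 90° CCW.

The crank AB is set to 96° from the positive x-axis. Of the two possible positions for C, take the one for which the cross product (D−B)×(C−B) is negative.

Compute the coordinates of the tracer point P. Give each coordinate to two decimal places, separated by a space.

1.62 4.30

A=(0,0), D=(7.00,0)
B = A + 3.00·(cos96°, sin96°) = (-0.3136, 2.9836)
|BD| = 7.8987
circle(B,8.00) ∩ circle(D,7.00): a=4.8989, h=6.3246
  candidates: C₊=(6.6114,6.9892) cross=49.957; C₋=(1.8334,-4.7230) cross=-49.957
  mode - wants cross < 0 → take C=(1.8334,-4.7230) (cross=-49.957)
ex = (C−B)/|BC| = (0.2684,-0.9633); ey = (0.9633,0.2684)
P = B + -0.75·ex + 2.22·ey = (1.6237,4.3018)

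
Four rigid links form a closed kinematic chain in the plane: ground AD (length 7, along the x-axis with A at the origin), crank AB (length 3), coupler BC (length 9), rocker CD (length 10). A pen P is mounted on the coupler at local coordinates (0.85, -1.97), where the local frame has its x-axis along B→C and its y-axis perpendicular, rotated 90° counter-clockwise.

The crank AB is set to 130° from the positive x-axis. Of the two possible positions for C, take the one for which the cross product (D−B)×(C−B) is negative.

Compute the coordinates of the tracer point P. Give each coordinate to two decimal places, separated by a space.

-3.74 1.15

A=(0,0), D=(7.00,0)
B = A + 3.00·(cos130°, sin130°) = (-1.9284, 2.2981)
|BD| = 9.2194
circle(B,9.00) ∩ circle(D,10.00): a=3.5793, h=8.2577
  candidates: C₊=(3.5963,9.4029) cross=76.131; C₋=(-0.5205,-6.5911) cross=-76.131
  mode - wants cross < 0 → take C=(-0.5205,-6.5911) (cross=-76.131)
ex = (C−B)/|BC| = (0.1564,-0.9877); ey = (0.9877,0.1564)
P = B + 0.85·ex + -1.97·ey = (-3.7411,1.1504)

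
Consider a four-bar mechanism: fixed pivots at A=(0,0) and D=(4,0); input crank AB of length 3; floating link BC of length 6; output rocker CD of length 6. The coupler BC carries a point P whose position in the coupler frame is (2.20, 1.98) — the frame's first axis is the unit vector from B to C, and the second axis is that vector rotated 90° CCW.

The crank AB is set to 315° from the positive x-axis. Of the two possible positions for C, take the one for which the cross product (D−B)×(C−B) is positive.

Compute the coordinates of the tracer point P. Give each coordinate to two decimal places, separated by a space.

A=(0,0), D=(4.00,0)
B = A + 3.00·(cos315°, sin315°) = (2.1213, -2.1213)
|BD| = 2.8336
circle(B,6.00) ∩ circle(D,6.00): a=1.4168, h=5.8303
  candidates: C₊=(-1.3041,2.8048) cross=16.521; C₋=(7.4254,-4.9261) cross=-16.521
  mode + wants cross > 0 → take C=(-1.3041,2.8048) (cross=16.521)
ex = (C−B)/|BC| = (-0.5709,0.8210); ey = (-0.8210,-0.5709)
P = B + 2.20·ex + 1.98·ey = (-0.7603,-1.4454)

-0.76 -1.45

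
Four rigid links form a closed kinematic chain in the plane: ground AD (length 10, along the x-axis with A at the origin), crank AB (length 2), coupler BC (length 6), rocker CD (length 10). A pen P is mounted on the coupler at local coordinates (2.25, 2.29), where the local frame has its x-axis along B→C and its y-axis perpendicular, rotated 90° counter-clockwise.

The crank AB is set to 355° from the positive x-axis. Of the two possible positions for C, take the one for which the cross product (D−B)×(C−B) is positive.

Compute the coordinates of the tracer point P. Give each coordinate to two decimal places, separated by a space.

A=(0,0), D=(10.00,0)
B = A + 2.00·(cos355°, sin355°) = (1.9924, -0.1743)
|BD| = 8.0095
circle(B,6.00) ∩ circle(D,10.00): a=0.0095, h=6.0000
  candidates: C₊=(1.8713,5.8245) cross=48.057; C₋=(2.1325,-6.1727) cross=-48.057
  mode + wants cross > 0 → take C=(1.8713,5.8245) (cross=48.057)
ex = (C−B)/|BC| = (-0.0202,0.9998); ey = (-0.9998,-0.0202)
P = B + 2.25·ex + 2.29·ey = (-0.3425,2.0290)

-0.34 2.03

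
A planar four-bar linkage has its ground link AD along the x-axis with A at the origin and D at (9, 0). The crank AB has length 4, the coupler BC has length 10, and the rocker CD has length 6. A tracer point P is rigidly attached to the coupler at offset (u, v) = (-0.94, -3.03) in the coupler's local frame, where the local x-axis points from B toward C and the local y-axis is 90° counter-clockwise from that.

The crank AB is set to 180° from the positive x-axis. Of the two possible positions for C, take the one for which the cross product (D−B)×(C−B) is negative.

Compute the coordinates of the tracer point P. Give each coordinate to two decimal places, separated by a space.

A=(0,0), D=(9.00,0)
B = A + 4.00·(cos180°, sin180°) = (-4.0000, 0.0000)
|BD| = 13.0000
circle(B,10.00) ∩ circle(D,6.00): a=8.9615, h=4.4374
  candidates: C₊=(4.9615,4.4374) cross=57.687; C₋=(4.9615,-4.4374) cross=-57.687
  mode - wants cross < 0 → take C=(4.9615,-4.4374) (cross=-57.687)
ex = (C−B)/|BC| = (0.8962,-0.4437); ey = (0.4437,0.8962)
P = B + -0.94·ex + -3.03·ey = (-6.1869,-2.2982)

-6.19 -2.30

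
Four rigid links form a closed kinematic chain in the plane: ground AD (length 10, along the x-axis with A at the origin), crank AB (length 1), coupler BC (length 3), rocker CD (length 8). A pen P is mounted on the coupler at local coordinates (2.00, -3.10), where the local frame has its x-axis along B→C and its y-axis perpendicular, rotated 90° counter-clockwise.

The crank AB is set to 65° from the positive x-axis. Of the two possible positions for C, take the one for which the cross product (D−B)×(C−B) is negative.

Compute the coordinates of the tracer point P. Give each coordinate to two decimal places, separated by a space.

-0.96 -2.51

A=(0,0), D=(10.00,0)
B = A + 1.00·(cos65°, sin65°) = (0.4226, 0.9063)
|BD| = 9.6202
circle(B,3.00) ∩ circle(D,8.00): a=1.9515, h=2.2785
  candidates: C₊=(2.5801,2.9908) cross=21.920; C₋=(2.1508,-1.5459) cross=-21.920
  mode - wants cross < 0 → take C=(2.1508,-1.5459) (cross=-21.920)
ex = (C−B)/|BC| = (0.5761,-0.8174); ey = (0.8174,0.5761)
P = B + 2.00·ex + -3.10·ey = (-0.9592,-2.5143)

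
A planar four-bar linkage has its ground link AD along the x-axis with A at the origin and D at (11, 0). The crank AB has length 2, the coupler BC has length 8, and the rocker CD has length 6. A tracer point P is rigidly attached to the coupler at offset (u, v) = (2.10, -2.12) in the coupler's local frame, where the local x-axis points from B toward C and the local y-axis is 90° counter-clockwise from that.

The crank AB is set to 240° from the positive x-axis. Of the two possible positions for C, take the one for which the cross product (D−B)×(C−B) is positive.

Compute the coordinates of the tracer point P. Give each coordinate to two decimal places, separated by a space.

A=(0,0), D=(11.00,0)
B = A + 2.00·(cos240°, sin240°) = (-1.0000, -1.7321)
|BD| = 12.1244
circle(B,8.00) ∩ circle(D,6.00): a=7.2169, h=3.4521
  candidates: C₊=(5.6497,2.7156) cross=41.854; C₋=(6.6360,-4.1177) cross=-41.854
  mode + wants cross > 0 → take C=(5.6497,2.7156) (cross=41.854)
ex = (C−B)/|BC| = (0.8312,0.5560); ey = (-0.5560,0.8312)
P = B + 2.10·ex + -2.12·ey = (1.9242,-2.3267)

1.92 -2.33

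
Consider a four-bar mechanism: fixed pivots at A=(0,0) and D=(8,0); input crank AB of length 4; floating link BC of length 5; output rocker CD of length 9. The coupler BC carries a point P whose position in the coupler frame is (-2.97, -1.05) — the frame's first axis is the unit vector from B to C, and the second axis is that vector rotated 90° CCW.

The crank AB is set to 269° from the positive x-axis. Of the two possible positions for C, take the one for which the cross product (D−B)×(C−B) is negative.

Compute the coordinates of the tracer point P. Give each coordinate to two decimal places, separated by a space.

-2.85 -2.52

A=(0,0), D=(8.00,0)
B = A + 4.00·(cos269°, sin269°) = (-0.0698, -3.9994)
|BD| = 9.0065
circle(B,5.00) ∩ circle(D,9.00): a=1.3944, h=4.8016
  candidates: C₊=(-0.9526,0.9221) cross=43.246; C₋=(3.3117,-7.6825) cross=-43.246
  mode - wants cross < 0 → take C=(3.3117,-7.6825) (cross=-43.246)
ex = (C−B)/|BC| = (0.6763,-0.7366); ey = (0.7366,0.6763)
P = B + -2.97·ex + -1.05·ey = (-2.8519,-2.5218)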